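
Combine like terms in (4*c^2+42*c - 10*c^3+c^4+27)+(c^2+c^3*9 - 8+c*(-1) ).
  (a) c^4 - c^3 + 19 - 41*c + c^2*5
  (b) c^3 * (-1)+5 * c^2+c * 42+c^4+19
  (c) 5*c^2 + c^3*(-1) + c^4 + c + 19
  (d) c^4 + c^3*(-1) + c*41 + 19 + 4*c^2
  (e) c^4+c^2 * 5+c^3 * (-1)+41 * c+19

Adding the polynomials and combining like terms:
(4*c^2 + 42*c - 10*c^3 + c^4 + 27) + (c^2 + c^3*9 - 8 + c*(-1))
= c^4+c^2 * 5+c^3 * (-1)+41 * c+19
e) c^4+c^2 * 5+c^3 * (-1)+41 * c+19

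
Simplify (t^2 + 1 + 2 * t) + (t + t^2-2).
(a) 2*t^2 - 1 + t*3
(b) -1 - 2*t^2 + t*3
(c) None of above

Adding the polynomials and combining like terms:
(t^2 + 1 + 2*t) + (t + t^2 - 2)
= 2*t^2 - 1 + t*3
a) 2*t^2 - 1 + t*3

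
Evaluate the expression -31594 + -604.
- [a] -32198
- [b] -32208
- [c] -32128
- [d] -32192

-31594 + -604 = -32198
a) -32198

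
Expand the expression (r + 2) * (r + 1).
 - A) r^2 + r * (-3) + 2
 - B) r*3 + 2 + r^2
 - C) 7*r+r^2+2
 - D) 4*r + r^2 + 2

Expanding (r + 2) * (r + 1):
= r*3 + 2 + r^2
B) r*3 + 2 + r^2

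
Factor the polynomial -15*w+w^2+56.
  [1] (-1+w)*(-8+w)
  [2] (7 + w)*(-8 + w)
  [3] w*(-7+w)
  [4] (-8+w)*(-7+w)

We need to factor -15*w+w^2+56.
The factored form is (-8+w)*(-7+w).
4) (-8+w)*(-7+w)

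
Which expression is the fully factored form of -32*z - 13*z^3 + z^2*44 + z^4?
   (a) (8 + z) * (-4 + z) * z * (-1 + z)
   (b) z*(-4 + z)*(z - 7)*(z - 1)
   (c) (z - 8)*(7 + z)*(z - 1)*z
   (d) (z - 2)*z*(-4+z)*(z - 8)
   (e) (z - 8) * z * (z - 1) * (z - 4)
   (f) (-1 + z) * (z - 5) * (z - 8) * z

We need to factor -32*z - 13*z^3 + z^2*44 + z^4.
The factored form is (z - 8) * z * (z - 1) * (z - 4).
e) (z - 8) * z * (z - 1) * (z - 4)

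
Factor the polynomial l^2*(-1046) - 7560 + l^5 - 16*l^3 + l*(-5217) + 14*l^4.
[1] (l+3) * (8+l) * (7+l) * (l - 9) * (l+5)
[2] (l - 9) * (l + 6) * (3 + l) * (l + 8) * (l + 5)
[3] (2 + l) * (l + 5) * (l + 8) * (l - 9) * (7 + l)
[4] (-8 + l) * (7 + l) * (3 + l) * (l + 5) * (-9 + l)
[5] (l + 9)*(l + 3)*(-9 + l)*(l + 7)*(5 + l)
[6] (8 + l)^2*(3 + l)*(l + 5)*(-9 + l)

We need to factor l^2*(-1046) - 7560 + l^5 - 16*l^3 + l*(-5217) + 14*l^4.
The factored form is (l+3) * (8+l) * (7+l) * (l - 9) * (l+5).
1) (l+3) * (8+l) * (7+l) * (l - 9) * (l+5)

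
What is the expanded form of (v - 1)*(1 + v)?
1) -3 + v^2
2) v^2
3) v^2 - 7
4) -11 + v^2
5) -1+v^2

Expanding (v - 1)*(1 + v):
= -1+v^2
5) -1+v^2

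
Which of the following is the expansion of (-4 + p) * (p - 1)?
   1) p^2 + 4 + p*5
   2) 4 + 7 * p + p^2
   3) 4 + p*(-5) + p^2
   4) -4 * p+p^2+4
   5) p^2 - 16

Expanding (-4 + p) * (p - 1):
= 4 + p*(-5) + p^2
3) 4 + p*(-5) + p^2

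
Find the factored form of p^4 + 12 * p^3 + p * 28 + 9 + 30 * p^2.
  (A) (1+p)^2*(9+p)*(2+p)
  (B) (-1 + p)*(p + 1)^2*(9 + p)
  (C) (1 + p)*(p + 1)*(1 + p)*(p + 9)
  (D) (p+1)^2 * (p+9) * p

We need to factor p^4 + 12 * p^3 + p * 28 + 9 + 30 * p^2.
The factored form is (1 + p)*(p + 1)*(1 + p)*(p + 9).
C) (1 + p)*(p + 1)*(1 + p)*(p + 9)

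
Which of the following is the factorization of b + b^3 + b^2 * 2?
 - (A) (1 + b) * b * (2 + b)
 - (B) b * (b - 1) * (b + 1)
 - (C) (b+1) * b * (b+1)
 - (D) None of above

We need to factor b + b^3 + b^2 * 2.
The factored form is (b+1) * b * (b+1).
C) (b+1) * b * (b+1)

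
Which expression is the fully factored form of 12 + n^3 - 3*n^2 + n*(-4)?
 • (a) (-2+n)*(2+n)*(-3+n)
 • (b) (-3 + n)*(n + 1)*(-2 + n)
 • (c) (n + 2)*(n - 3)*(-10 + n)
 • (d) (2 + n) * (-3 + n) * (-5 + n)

We need to factor 12 + n^3 - 3*n^2 + n*(-4).
The factored form is (-2+n)*(2+n)*(-3+n).
a) (-2+n)*(2+n)*(-3+n)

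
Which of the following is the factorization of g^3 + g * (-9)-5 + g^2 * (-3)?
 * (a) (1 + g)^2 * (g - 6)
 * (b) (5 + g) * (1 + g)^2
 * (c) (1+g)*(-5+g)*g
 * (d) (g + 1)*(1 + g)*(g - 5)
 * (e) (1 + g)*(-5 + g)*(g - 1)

We need to factor g^3 + g * (-9)-5 + g^2 * (-3).
The factored form is (g + 1)*(1 + g)*(g - 5).
d) (g + 1)*(1 + g)*(g - 5)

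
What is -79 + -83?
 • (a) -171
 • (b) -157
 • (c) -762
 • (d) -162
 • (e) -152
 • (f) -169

-79 + -83 = -162
d) -162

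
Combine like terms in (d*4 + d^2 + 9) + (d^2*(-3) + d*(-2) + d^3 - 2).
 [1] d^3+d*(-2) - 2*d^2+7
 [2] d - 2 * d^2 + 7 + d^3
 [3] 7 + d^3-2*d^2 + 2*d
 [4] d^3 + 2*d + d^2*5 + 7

Adding the polynomials and combining like terms:
(d*4 + d^2 + 9) + (d^2*(-3) + d*(-2) + d^3 - 2)
= 7 + d^3-2*d^2 + 2*d
3) 7 + d^3-2*d^2 + 2*d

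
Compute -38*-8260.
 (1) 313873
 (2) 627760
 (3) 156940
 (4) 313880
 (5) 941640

-38 * -8260 = 313880
4) 313880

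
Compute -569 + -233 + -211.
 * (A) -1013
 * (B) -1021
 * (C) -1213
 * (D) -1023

First: -569 + -233 = -802
Then: -802 + -211 = -1013
A) -1013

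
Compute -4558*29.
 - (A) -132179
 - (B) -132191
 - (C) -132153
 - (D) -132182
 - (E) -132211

-4558 * 29 = -132182
D) -132182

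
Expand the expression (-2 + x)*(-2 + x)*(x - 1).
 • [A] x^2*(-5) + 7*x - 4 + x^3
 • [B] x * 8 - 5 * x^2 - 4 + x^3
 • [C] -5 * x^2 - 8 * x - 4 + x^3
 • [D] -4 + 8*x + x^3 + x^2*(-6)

Expanding (-2 + x)*(-2 + x)*(x - 1):
= x * 8 - 5 * x^2 - 4 + x^3
B) x * 8 - 5 * x^2 - 4 + x^3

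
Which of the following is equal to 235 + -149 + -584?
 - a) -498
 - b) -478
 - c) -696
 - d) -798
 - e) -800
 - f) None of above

First: 235 + -149 = 86
Then: 86 + -584 = -498
a) -498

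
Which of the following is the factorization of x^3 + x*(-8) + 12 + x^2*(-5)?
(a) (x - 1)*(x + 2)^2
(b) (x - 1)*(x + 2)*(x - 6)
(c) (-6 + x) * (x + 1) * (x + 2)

We need to factor x^3 + x*(-8) + 12 + x^2*(-5).
The factored form is (x - 1)*(x + 2)*(x - 6).
b) (x - 1)*(x + 2)*(x - 6)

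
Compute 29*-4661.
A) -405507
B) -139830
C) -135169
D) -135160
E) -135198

29 * -4661 = -135169
C) -135169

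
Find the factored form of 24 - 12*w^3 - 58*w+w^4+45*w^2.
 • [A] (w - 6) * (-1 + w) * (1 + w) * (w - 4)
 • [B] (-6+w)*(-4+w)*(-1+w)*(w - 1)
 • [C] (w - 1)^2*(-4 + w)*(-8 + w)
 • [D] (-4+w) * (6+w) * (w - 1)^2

We need to factor 24 - 12*w^3 - 58*w+w^4+45*w^2.
The factored form is (-6+w)*(-4+w)*(-1+w)*(w - 1).
B) (-6+w)*(-4+w)*(-1+w)*(w - 1)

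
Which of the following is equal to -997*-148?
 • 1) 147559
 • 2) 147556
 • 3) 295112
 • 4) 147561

-997 * -148 = 147556
2) 147556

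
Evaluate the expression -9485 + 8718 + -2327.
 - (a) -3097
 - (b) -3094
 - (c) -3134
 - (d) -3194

First: -9485 + 8718 = -767
Then: -767 + -2327 = -3094
b) -3094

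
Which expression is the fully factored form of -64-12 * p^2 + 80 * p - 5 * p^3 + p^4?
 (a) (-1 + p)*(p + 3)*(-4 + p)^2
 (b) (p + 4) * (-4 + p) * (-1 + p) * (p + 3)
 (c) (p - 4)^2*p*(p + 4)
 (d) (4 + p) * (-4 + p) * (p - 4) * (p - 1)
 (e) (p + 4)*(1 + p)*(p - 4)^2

We need to factor -64-12 * p^2 + 80 * p - 5 * p^3 + p^4.
The factored form is (4 + p) * (-4 + p) * (p - 4) * (p - 1).
d) (4 + p) * (-4 + p) * (p - 4) * (p - 1)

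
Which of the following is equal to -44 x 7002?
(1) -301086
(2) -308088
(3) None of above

-44 * 7002 = -308088
2) -308088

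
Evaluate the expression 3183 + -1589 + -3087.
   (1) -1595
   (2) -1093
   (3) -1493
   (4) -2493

First: 3183 + -1589 = 1594
Then: 1594 + -3087 = -1493
3) -1493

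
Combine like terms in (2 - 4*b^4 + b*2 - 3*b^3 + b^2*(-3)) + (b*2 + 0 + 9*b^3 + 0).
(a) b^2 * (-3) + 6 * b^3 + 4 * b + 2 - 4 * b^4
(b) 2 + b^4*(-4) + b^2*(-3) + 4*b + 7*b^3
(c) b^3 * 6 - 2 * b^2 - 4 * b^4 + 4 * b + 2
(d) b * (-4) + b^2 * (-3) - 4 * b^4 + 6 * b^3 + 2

Adding the polynomials and combining like terms:
(2 - 4*b^4 + b*2 - 3*b^3 + b^2*(-3)) + (b*2 + 0 + 9*b^3 + 0)
= b^2 * (-3) + 6 * b^3 + 4 * b + 2 - 4 * b^4
a) b^2 * (-3) + 6 * b^3 + 4 * b + 2 - 4 * b^4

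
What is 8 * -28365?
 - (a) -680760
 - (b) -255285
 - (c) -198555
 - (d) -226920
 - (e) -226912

8 * -28365 = -226920
d) -226920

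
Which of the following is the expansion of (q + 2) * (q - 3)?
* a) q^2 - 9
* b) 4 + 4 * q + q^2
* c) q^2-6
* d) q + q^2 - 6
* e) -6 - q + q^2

Expanding (q + 2) * (q - 3):
= -6 - q + q^2
e) -6 - q + q^2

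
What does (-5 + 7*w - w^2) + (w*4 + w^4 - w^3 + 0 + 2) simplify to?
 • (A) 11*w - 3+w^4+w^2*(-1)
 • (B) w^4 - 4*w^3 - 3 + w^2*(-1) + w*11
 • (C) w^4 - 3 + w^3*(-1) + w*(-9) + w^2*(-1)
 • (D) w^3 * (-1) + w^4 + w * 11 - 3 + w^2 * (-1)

Adding the polynomials and combining like terms:
(-5 + 7*w - w^2) + (w*4 + w^4 - w^3 + 0 + 2)
= w^3 * (-1) + w^4 + w * 11 - 3 + w^2 * (-1)
D) w^3 * (-1) + w^4 + w * 11 - 3 + w^2 * (-1)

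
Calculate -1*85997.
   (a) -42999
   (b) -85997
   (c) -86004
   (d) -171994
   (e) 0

-1 * 85997 = -85997
b) -85997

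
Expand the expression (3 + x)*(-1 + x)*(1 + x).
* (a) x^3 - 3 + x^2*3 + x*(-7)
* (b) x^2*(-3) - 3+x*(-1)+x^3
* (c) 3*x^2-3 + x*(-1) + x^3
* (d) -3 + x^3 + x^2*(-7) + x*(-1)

Expanding (3 + x)*(-1 + x)*(1 + x):
= 3*x^2-3 + x*(-1) + x^3
c) 3*x^2-3 + x*(-1) + x^3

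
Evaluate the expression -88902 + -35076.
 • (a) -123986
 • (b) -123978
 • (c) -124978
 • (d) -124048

-88902 + -35076 = -123978
b) -123978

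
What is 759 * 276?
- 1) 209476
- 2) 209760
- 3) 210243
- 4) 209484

759 * 276 = 209484
4) 209484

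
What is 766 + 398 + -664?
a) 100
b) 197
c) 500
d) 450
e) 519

First: 766 + 398 = 1164
Then: 1164 + -664 = 500
c) 500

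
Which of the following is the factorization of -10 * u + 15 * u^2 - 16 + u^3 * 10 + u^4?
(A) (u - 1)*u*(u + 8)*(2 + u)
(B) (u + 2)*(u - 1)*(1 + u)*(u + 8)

We need to factor -10 * u + 15 * u^2 - 16 + u^3 * 10 + u^4.
The factored form is (u + 2)*(u - 1)*(1 + u)*(u + 8).
B) (u + 2)*(u - 1)*(1 + u)*(u + 8)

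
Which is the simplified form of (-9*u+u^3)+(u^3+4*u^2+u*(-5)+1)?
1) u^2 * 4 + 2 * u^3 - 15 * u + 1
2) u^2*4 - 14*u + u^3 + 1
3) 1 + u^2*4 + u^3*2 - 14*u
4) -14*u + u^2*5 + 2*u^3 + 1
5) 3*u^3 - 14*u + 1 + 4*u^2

Adding the polynomials and combining like terms:
(-9*u + u^3) + (u^3 + 4*u^2 + u*(-5) + 1)
= 1 + u^2*4 + u^3*2 - 14*u
3) 1 + u^2*4 + u^3*2 - 14*u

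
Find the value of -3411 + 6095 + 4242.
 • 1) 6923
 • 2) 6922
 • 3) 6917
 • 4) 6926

First: -3411 + 6095 = 2684
Then: 2684 + 4242 = 6926
4) 6926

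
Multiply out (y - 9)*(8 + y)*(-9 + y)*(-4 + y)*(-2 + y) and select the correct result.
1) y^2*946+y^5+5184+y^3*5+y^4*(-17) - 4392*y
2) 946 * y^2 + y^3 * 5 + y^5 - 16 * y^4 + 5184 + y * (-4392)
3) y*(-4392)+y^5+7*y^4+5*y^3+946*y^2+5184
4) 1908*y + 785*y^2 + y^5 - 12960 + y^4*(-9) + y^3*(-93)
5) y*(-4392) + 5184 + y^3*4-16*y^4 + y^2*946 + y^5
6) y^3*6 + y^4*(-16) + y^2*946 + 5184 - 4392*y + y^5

Expanding (y - 9)*(8 + y)*(-9 + y)*(-4 + y)*(-2 + y):
= 946 * y^2 + y^3 * 5 + y^5 - 16 * y^4 + 5184 + y * (-4392)
2) 946 * y^2 + y^3 * 5 + y^5 - 16 * y^4 + 5184 + y * (-4392)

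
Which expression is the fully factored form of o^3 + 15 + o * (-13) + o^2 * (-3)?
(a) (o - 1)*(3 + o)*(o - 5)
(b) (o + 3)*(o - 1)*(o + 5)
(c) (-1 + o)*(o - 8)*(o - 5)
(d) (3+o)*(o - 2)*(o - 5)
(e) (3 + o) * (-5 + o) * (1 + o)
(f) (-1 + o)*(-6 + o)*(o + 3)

We need to factor o^3 + 15 + o * (-13) + o^2 * (-3).
The factored form is (o - 1)*(3 + o)*(o - 5).
a) (o - 1)*(3 + o)*(o - 5)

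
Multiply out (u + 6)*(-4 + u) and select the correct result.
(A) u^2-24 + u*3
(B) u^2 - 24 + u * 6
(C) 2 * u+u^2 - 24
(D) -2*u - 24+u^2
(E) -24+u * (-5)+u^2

Expanding (u + 6)*(-4 + u):
= 2 * u+u^2 - 24
C) 2 * u+u^2 - 24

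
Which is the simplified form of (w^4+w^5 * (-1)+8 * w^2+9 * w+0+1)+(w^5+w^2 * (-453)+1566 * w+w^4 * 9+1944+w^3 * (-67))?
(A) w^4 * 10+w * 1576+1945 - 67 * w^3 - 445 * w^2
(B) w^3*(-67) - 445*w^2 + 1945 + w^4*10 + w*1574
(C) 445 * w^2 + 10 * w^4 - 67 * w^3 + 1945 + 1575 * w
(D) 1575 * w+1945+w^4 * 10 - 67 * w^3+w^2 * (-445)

Adding the polynomials and combining like terms:
(w^4 + w^5*(-1) + 8*w^2 + 9*w + 0 + 1) + (w^5 + w^2*(-453) + 1566*w + w^4*9 + 1944 + w^3*(-67))
= 1575 * w+1945+w^4 * 10 - 67 * w^3+w^2 * (-445)
D) 1575 * w+1945+w^4 * 10 - 67 * w^3+w^2 * (-445)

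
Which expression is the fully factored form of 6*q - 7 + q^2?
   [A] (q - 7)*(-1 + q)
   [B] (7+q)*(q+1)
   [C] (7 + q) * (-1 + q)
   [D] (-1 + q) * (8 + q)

We need to factor 6*q - 7 + q^2.
The factored form is (7 + q) * (-1 + q).
C) (7 + q) * (-1 + q)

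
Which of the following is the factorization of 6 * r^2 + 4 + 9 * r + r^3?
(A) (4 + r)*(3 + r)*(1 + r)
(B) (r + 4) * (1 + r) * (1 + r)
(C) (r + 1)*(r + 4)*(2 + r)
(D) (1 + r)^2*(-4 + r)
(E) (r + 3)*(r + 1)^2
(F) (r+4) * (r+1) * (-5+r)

We need to factor 6 * r^2 + 4 + 9 * r + r^3.
The factored form is (r + 4) * (1 + r) * (1 + r).
B) (r + 4) * (1 + r) * (1 + r)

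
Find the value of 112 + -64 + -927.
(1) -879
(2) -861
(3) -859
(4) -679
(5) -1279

First: 112 + -64 = 48
Then: 48 + -927 = -879
1) -879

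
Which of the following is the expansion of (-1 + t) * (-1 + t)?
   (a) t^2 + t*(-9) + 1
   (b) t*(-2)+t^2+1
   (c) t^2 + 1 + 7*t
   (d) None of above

Expanding (-1 + t) * (-1 + t):
= t*(-2)+t^2+1
b) t*(-2)+t^2+1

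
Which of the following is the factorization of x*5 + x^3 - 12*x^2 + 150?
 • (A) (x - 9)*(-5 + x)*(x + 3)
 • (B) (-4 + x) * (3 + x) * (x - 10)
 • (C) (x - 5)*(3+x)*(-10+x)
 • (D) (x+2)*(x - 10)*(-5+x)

We need to factor x*5 + x^3 - 12*x^2 + 150.
The factored form is (x - 5)*(3+x)*(-10+x).
C) (x - 5)*(3+x)*(-10+x)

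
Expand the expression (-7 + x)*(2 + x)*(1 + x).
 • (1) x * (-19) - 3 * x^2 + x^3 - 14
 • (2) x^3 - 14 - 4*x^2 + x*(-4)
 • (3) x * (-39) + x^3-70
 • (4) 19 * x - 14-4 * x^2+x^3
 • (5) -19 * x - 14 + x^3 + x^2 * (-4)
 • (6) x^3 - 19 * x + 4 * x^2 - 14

Expanding (-7 + x)*(2 + x)*(1 + x):
= -19 * x - 14 + x^3 + x^2 * (-4)
5) -19 * x - 14 + x^3 + x^2 * (-4)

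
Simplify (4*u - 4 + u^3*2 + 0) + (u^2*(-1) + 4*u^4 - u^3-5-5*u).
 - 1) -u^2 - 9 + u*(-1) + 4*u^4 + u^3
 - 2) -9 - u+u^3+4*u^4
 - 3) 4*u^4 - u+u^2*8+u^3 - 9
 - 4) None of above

Adding the polynomials and combining like terms:
(4*u - 4 + u^3*2 + 0) + (u^2*(-1) + 4*u^4 - u^3 - 5 - 5*u)
= -u^2 - 9 + u*(-1) + 4*u^4 + u^3
1) -u^2 - 9 + u*(-1) + 4*u^4 + u^3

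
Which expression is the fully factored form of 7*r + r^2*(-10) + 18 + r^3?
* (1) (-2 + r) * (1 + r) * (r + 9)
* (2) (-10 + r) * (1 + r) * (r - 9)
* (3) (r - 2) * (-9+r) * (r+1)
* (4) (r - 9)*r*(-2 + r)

We need to factor 7*r + r^2*(-10) + 18 + r^3.
The factored form is (r - 2) * (-9+r) * (r+1).
3) (r - 2) * (-9+r) * (r+1)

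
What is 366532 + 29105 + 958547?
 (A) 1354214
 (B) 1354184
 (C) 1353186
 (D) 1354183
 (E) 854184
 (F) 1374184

First: 366532 + 29105 = 395637
Then: 395637 + 958547 = 1354184
B) 1354184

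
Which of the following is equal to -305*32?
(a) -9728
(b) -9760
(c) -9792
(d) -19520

-305 * 32 = -9760
b) -9760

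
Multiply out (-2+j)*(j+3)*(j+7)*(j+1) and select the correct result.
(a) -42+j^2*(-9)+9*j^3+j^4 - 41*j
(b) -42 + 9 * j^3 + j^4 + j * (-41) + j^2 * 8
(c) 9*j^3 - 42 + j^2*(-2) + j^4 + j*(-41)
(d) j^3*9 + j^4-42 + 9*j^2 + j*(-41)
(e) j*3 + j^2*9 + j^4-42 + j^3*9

Expanding (-2+j)*(j+3)*(j+7)*(j+1):
= j^3*9 + j^4-42 + 9*j^2 + j*(-41)
d) j^3*9 + j^4-42 + 9*j^2 + j*(-41)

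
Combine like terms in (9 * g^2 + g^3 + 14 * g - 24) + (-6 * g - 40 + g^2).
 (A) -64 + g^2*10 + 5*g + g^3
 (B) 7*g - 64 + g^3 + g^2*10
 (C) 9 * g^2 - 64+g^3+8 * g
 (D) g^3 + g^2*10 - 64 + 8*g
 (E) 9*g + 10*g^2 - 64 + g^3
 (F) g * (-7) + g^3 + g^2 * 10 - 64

Adding the polynomials and combining like terms:
(9*g^2 + g^3 + 14*g - 24) + (-6*g - 40 + g^2)
= g^3 + g^2*10 - 64 + 8*g
D) g^3 + g^2*10 - 64 + 8*g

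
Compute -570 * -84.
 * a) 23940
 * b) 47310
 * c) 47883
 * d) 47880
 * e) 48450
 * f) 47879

-570 * -84 = 47880
d) 47880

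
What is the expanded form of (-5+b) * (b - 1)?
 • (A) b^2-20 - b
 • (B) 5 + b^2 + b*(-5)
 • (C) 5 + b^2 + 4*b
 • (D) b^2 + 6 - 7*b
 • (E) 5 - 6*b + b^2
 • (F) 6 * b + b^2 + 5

Expanding (-5+b) * (b - 1):
= 5 - 6*b + b^2
E) 5 - 6*b + b^2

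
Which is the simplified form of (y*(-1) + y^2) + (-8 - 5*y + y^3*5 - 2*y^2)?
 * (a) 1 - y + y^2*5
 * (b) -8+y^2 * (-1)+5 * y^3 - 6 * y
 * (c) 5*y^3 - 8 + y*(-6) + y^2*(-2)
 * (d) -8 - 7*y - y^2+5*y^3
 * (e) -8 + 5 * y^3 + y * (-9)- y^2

Adding the polynomials and combining like terms:
(y*(-1) + y^2) + (-8 - 5*y + y^3*5 - 2*y^2)
= -8+y^2 * (-1)+5 * y^3 - 6 * y
b) -8+y^2 * (-1)+5 * y^3 - 6 * y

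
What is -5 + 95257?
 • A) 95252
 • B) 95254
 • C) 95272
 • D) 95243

-5 + 95257 = 95252
A) 95252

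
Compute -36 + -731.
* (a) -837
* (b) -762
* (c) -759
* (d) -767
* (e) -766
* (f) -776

-36 + -731 = -767
d) -767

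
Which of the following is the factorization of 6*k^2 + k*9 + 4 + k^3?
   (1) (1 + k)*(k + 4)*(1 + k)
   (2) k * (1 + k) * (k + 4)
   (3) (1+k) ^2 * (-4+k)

We need to factor 6*k^2 + k*9 + 4 + k^3.
The factored form is (1 + k)*(k + 4)*(1 + k).
1) (1 + k)*(k + 4)*(1 + k)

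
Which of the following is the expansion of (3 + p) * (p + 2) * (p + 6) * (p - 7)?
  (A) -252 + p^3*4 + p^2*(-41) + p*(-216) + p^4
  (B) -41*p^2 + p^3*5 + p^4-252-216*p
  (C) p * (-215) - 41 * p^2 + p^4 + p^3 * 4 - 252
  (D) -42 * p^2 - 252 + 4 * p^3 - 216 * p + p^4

Expanding (3 + p) * (p + 2) * (p + 6) * (p - 7):
= -252 + p^3*4 + p^2*(-41) + p*(-216) + p^4
A) -252 + p^3*4 + p^2*(-41) + p*(-216) + p^4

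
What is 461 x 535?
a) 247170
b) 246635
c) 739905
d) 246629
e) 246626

461 * 535 = 246635
b) 246635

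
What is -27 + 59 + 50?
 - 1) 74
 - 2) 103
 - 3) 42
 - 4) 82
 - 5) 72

First: -27 + 59 = 32
Then: 32 + 50 = 82
4) 82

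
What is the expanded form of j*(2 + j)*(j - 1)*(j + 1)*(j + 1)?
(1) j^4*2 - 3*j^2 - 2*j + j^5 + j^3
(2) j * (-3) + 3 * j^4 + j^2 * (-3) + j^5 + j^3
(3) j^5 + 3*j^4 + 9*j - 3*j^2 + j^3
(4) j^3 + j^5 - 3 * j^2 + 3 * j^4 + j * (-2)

Expanding j*(2 + j)*(j - 1)*(j + 1)*(j + 1):
= j^3 + j^5 - 3 * j^2 + 3 * j^4 + j * (-2)
4) j^3 + j^5 - 3 * j^2 + 3 * j^4 + j * (-2)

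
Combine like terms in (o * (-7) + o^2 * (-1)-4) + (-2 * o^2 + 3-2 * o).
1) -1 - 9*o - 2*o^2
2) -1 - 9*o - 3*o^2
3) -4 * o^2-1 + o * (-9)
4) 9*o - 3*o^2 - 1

Adding the polynomials and combining like terms:
(o*(-7) + o^2*(-1) - 4) + (-2*o^2 + 3 - 2*o)
= -1 - 9*o - 3*o^2
2) -1 - 9*o - 3*o^2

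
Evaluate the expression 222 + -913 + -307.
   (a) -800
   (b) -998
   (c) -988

First: 222 + -913 = -691
Then: -691 + -307 = -998
b) -998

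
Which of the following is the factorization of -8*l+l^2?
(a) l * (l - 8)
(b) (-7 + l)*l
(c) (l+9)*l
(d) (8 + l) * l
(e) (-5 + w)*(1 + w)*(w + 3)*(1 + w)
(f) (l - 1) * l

We need to factor -8*l+l^2.
The factored form is l * (l - 8).
a) l * (l - 8)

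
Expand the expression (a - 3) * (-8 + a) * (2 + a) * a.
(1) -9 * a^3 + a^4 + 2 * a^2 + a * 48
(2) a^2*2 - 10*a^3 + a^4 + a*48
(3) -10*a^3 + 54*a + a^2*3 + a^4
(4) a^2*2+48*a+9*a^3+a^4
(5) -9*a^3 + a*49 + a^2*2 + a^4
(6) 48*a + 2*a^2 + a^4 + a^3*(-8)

Expanding (a - 3) * (-8 + a) * (2 + a) * a:
= -9 * a^3 + a^4 + 2 * a^2 + a * 48
1) -9 * a^3 + a^4 + 2 * a^2 + a * 48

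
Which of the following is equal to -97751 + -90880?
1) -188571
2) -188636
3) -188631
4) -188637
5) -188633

-97751 + -90880 = -188631
3) -188631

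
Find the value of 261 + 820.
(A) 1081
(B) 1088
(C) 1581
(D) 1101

261 + 820 = 1081
A) 1081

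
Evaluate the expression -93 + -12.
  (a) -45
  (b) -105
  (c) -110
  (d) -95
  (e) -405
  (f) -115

-93 + -12 = -105
b) -105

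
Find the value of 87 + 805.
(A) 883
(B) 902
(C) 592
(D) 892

87 + 805 = 892
D) 892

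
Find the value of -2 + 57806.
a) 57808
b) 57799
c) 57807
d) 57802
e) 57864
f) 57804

-2 + 57806 = 57804
f) 57804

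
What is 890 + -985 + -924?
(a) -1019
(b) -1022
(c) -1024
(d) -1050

First: 890 + -985 = -95
Then: -95 + -924 = -1019
a) -1019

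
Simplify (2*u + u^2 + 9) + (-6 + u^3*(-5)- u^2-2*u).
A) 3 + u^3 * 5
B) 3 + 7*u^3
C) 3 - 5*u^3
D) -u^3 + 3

Adding the polynomials and combining like terms:
(2*u + u^2 + 9) + (-6 + u^3*(-5) - u^2 - 2*u)
= 3 - 5*u^3
C) 3 - 5*u^3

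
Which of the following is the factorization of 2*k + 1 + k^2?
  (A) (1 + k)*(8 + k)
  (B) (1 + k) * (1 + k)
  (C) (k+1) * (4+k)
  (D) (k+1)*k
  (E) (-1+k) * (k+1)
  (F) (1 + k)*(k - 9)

We need to factor 2*k + 1 + k^2.
The factored form is (1 + k) * (1 + k).
B) (1 + k) * (1 + k)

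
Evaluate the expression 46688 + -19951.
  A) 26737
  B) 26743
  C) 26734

46688 + -19951 = 26737
A) 26737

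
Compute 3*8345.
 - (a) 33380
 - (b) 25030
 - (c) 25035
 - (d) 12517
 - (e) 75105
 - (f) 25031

3 * 8345 = 25035
c) 25035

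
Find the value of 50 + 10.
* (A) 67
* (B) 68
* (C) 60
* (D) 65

50 + 10 = 60
C) 60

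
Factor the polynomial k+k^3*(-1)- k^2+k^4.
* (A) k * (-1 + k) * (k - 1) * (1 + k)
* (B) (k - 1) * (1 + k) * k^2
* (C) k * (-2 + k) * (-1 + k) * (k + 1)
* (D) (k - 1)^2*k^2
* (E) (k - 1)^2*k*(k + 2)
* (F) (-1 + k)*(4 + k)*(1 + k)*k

We need to factor k+k^3*(-1)- k^2+k^4.
The factored form is k * (-1 + k) * (k - 1) * (1 + k).
A) k * (-1 + k) * (k - 1) * (1 + k)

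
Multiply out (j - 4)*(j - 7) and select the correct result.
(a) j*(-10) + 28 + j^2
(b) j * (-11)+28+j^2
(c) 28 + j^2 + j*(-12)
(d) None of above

Expanding (j - 4)*(j - 7):
= j * (-11)+28+j^2
b) j * (-11)+28+j^2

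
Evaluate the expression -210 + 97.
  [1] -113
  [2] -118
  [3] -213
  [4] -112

-210 + 97 = -113
1) -113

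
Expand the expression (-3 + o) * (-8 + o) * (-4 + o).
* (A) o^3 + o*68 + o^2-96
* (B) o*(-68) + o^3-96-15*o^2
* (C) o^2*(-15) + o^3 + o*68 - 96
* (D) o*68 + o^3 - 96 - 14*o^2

Expanding (-3 + o) * (-8 + o) * (-4 + o):
= o^2*(-15) + o^3 + o*68 - 96
C) o^2*(-15) + o^3 + o*68 - 96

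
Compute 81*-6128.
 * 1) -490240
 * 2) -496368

81 * -6128 = -496368
2) -496368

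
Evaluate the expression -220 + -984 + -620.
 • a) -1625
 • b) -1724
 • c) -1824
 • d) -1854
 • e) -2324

First: -220 + -984 = -1204
Then: -1204 + -620 = -1824
c) -1824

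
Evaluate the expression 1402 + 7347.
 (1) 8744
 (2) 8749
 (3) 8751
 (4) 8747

1402 + 7347 = 8749
2) 8749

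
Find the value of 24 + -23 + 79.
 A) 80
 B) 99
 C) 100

First: 24 + -23 = 1
Then: 1 + 79 = 80
A) 80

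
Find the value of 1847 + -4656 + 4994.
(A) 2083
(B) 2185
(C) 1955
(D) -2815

First: 1847 + -4656 = -2809
Then: -2809 + 4994 = 2185
B) 2185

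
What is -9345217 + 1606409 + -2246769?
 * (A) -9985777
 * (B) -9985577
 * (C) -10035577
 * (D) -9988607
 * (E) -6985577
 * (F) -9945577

First: -9345217 + 1606409 = -7738808
Then: -7738808 + -2246769 = -9985577
B) -9985577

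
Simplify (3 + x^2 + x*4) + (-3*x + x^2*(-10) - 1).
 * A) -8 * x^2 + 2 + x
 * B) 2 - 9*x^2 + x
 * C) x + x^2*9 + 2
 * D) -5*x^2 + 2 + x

Adding the polynomials and combining like terms:
(3 + x^2 + x*4) + (-3*x + x^2*(-10) - 1)
= 2 - 9*x^2 + x
B) 2 - 9*x^2 + x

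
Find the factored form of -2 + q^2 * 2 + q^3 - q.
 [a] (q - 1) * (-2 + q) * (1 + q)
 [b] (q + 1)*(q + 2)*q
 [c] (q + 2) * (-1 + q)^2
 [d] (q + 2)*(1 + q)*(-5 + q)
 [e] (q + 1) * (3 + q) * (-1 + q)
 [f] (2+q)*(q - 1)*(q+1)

We need to factor -2 + q^2 * 2 + q^3 - q.
The factored form is (2+q)*(q - 1)*(q+1).
f) (2+q)*(q - 1)*(q+1)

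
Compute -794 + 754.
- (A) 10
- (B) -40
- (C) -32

-794 + 754 = -40
B) -40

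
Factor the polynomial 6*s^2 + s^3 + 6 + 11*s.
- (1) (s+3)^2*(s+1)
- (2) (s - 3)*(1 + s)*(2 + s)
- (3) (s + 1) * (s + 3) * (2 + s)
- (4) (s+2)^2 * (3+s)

We need to factor 6*s^2 + s^3 + 6 + 11*s.
The factored form is (s + 1) * (s + 3) * (2 + s).
3) (s + 1) * (s + 3) * (2 + s)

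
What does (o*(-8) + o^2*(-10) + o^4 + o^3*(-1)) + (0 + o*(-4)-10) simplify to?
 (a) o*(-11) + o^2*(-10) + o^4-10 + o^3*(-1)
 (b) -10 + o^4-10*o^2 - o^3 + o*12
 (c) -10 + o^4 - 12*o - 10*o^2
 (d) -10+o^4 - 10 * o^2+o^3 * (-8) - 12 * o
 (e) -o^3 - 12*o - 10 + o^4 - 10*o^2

Adding the polynomials and combining like terms:
(o*(-8) + o^2*(-10) + o^4 + o^3*(-1)) + (0 + o*(-4) - 10)
= -o^3 - 12*o - 10 + o^4 - 10*o^2
e) -o^3 - 12*o - 10 + o^4 - 10*o^2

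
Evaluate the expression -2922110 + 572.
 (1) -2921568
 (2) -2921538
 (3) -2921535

-2922110 + 572 = -2921538
2) -2921538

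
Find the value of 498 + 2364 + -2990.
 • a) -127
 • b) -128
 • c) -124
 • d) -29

First: 498 + 2364 = 2862
Then: 2862 + -2990 = -128
b) -128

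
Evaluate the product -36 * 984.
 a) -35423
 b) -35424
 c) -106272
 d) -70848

-36 * 984 = -35424
b) -35424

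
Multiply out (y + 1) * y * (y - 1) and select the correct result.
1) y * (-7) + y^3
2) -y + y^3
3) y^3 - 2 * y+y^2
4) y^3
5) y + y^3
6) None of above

Expanding (y + 1) * y * (y - 1):
= -y + y^3
2) -y + y^3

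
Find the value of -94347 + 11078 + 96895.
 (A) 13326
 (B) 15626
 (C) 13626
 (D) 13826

First: -94347 + 11078 = -83269
Then: -83269 + 96895 = 13626
C) 13626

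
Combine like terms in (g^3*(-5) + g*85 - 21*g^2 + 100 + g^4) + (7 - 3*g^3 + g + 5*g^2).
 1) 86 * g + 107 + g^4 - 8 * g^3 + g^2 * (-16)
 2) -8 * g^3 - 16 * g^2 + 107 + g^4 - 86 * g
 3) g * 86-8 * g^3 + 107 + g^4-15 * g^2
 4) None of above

Adding the polynomials and combining like terms:
(g^3*(-5) + g*85 - 21*g^2 + 100 + g^4) + (7 - 3*g^3 + g + 5*g^2)
= 86 * g + 107 + g^4 - 8 * g^3 + g^2 * (-16)
1) 86 * g + 107 + g^4 - 8 * g^3 + g^2 * (-16)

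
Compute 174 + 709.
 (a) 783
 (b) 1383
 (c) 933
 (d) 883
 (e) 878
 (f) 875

174 + 709 = 883
d) 883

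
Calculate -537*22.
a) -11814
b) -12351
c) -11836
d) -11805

-537 * 22 = -11814
a) -11814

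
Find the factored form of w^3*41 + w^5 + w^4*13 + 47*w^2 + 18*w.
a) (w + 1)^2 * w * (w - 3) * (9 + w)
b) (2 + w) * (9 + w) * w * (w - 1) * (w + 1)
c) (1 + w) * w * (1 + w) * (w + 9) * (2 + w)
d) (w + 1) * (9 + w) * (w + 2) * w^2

We need to factor w^3*41 + w^5 + w^4*13 + 47*w^2 + 18*w.
The factored form is (1 + w) * w * (1 + w) * (w + 9) * (2 + w).
c) (1 + w) * w * (1 + w) * (w + 9) * (2 + w)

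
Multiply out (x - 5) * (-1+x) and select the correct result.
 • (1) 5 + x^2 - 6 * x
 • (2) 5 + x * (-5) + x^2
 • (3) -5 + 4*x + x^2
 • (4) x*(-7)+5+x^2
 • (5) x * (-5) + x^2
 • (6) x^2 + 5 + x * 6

Expanding (x - 5) * (-1+x):
= 5 + x^2 - 6 * x
1) 5 + x^2 - 6 * x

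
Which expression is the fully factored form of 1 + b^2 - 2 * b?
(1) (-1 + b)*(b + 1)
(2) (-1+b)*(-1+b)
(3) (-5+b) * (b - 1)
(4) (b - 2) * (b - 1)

We need to factor 1 + b^2 - 2 * b.
The factored form is (-1+b)*(-1+b).
2) (-1+b)*(-1+b)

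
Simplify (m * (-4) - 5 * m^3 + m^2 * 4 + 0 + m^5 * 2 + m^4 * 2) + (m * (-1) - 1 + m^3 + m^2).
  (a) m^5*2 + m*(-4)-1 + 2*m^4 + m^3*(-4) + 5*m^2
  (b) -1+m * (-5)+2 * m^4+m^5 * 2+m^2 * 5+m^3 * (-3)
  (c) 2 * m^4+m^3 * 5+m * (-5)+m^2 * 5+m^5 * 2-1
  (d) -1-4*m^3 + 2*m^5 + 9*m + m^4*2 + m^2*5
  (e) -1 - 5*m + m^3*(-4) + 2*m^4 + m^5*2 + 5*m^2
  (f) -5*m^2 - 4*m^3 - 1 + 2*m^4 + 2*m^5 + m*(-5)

Adding the polynomials and combining like terms:
(m*(-4) - 5*m^3 + m^2*4 + 0 + m^5*2 + m^4*2) + (m*(-1) - 1 + m^3 + m^2)
= -1 - 5*m + m^3*(-4) + 2*m^4 + m^5*2 + 5*m^2
e) -1 - 5*m + m^3*(-4) + 2*m^4 + m^5*2 + 5*m^2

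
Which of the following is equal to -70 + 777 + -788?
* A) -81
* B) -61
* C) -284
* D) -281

First: -70 + 777 = 707
Then: 707 + -788 = -81
A) -81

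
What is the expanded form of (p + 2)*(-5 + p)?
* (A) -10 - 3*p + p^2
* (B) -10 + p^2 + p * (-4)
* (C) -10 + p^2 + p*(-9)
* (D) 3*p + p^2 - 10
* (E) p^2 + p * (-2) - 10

Expanding (p + 2)*(-5 + p):
= -10 - 3*p + p^2
A) -10 - 3*p + p^2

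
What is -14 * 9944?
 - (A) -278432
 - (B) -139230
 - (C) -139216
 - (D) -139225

-14 * 9944 = -139216
C) -139216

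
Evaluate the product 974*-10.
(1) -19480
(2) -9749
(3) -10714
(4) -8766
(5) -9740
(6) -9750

974 * -10 = -9740
5) -9740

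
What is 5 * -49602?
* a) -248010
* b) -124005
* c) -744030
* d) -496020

5 * -49602 = -248010
a) -248010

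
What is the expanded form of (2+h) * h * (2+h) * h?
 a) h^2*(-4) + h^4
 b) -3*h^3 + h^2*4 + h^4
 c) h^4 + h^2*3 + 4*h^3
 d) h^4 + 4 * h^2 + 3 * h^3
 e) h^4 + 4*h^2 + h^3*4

Expanding (2+h) * h * (2+h) * h:
= h^4 + 4*h^2 + h^3*4
e) h^4 + 4*h^2 + h^3*4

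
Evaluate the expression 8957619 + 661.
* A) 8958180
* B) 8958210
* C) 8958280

8957619 + 661 = 8958280
C) 8958280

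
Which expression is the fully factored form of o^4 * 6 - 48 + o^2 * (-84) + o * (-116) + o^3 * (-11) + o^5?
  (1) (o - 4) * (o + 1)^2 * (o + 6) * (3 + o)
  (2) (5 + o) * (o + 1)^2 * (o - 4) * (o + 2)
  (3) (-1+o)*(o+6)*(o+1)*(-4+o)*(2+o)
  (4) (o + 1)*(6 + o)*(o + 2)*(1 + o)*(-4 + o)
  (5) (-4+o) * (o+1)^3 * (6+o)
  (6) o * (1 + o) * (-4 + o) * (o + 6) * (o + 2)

We need to factor o^4 * 6 - 48 + o^2 * (-84) + o * (-116) + o^3 * (-11) + o^5.
The factored form is (o + 1)*(6 + o)*(o + 2)*(1 + o)*(-4 + o).
4) (o + 1)*(6 + o)*(o + 2)*(1 + o)*(-4 + o)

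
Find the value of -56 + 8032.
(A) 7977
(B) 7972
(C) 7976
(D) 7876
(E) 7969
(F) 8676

-56 + 8032 = 7976
C) 7976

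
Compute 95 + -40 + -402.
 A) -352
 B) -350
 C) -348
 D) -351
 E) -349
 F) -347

First: 95 + -40 = 55
Then: 55 + -402 = -347
F) -347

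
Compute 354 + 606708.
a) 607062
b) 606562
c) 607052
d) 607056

354 + 606708 = 607062
a) 607062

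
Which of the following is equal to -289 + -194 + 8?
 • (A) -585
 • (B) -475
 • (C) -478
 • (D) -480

First: -289 + -194 = -483
Then: -483 + 8 = -475
B) -475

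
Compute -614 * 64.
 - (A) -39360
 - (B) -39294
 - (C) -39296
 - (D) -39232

-614 * 64 = -39296
C) -39296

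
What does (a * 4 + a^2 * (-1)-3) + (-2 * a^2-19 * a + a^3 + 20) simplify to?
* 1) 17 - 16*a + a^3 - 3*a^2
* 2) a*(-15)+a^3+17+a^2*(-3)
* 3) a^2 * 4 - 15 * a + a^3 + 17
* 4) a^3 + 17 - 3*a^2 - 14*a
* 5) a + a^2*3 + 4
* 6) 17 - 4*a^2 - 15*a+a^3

Adding the polynomials and combining like terms:
(a*4 + a^2*(-1) - 3) + (-2*a^2 - 19*a + a^3 + 20)
= a*(-15)+a^3+17+a^2*(-3)
2) a*(-15)+a^3+17+a^2*(-3)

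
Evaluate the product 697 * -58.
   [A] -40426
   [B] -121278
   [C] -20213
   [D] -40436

697 * -58 = -40426
A) -40426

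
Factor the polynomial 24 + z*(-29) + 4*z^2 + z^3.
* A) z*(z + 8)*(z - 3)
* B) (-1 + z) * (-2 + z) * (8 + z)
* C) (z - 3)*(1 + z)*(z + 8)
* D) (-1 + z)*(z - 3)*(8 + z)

We need to factor 24 + z*(-29) + 4*z^2 + z^3.
The factored form is (-1 + z)*(z - 3)*(8 + z).
D) (-1 + z)*(z - 3)*(8 + z)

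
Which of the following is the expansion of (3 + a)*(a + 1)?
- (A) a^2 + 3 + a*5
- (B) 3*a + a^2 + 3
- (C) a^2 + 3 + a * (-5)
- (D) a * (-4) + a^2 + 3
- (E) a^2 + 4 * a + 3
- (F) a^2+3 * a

Expanding (3 + a)*(a + 1):
= a^2 + 4 * a + 3
E) a^2 + 4 * a + 3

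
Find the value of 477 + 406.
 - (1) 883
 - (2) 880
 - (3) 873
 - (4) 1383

477 + 406 = 883
1) 883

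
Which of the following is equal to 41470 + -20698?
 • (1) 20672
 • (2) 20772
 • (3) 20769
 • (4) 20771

41470 + -20698 = 20772
2) 20772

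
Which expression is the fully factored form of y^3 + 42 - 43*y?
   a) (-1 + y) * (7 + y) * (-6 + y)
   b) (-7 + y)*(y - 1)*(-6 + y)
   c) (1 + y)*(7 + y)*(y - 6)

We need to factor y^3 + 42 - 43*y.
The factored form is (-1 + y) * (7 + y) * (-6 + y).
a) (-1 + y) * (7 + y) * (-6 + y)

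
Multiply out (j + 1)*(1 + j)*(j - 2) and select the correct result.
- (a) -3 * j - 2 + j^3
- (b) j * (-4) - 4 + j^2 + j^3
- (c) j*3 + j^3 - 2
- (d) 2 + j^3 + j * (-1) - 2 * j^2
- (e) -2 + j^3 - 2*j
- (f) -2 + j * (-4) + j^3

Expanding (j + 1)*(1 + j)*(j - 2):
= -3 * j - 2 + j^3
a) -3 * j - 2 + j^3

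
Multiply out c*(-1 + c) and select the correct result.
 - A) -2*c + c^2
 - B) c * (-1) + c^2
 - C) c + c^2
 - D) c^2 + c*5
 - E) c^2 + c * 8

Expanding c*(-1 + c):
= c * (-1) + c^2
B) c * (-1) + c^2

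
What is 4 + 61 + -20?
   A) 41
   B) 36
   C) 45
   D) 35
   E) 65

First: 4 + 61 = 65
Then: 65 + -20 = 45
C) 45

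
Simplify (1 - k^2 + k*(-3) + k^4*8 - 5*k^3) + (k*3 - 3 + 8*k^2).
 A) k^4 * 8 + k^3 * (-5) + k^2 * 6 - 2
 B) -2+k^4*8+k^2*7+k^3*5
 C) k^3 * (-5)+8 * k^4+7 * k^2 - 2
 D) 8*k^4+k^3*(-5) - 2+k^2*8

Adding the polynomials and combining like terms:
(1 - k^2 + k*(-3) + k^4*8 - 5*k^3) + (k*3 - 3 + 8*k^2)
= k^3 * (-5)+8 * k^4+7 * k^2 - 2
C) k^3 * (-5)+8 * k^4+7 * k^2 - 2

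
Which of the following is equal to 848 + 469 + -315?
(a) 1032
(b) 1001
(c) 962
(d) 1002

First: 848 + 469 = 1317
Then: 1317 + -315 = 1002
d) 1002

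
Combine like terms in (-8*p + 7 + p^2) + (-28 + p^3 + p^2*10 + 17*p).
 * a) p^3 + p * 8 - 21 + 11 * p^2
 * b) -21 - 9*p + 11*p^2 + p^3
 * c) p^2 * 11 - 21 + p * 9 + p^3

Adding the polynomials and combining like terms:
(-8*p + 7 + p^2) + (-28 + p^3 + p^2*10 + 17*p)
= p^2 * 11 - 21 + p * 9 + p^3
c) p^2 * 11 - 21 + p * 9 + p^3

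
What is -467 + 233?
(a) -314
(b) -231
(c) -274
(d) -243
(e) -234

-467 + 233 = -234
e) -234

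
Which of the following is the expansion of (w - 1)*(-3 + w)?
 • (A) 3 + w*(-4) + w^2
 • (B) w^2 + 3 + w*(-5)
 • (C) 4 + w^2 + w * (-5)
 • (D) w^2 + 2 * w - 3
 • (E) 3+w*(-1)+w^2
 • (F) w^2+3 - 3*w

Expanding (w - 1)*(-3 + w):
= 3 + w*(-4) + w^2
A) 3 + w*(-4) + w^2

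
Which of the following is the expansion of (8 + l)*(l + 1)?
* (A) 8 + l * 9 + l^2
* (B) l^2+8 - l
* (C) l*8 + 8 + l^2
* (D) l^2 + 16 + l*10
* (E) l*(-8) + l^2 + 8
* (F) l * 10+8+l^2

Expanding (8 + l)*(l + 1):
= 8 + l * 9 + l^2
A) 8 + l * 9 + l^2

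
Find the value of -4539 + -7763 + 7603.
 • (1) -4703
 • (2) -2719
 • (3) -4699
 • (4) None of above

First: -4539 + -7763 = -12302
Then: -12302 + 7603 = -4699
3) -4699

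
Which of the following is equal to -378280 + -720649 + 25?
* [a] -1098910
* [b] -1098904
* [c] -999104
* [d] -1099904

First: -378280 + -720649 = -1098929
Then: -1098929 + 25 = -1098904
b) -1098904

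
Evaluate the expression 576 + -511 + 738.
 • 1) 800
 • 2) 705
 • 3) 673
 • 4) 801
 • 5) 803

First: 576 + -511 = 65
Then: 65 + 738 = 803
5) 803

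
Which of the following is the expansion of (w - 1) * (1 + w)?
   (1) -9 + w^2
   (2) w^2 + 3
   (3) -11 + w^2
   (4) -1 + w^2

Expanding (w - 1) * (1 + w):
= -1 + w^2
4) -1 + w^2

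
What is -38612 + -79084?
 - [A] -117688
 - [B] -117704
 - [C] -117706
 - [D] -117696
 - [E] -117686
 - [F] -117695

-38612 + -79084 = -117696
D) -117696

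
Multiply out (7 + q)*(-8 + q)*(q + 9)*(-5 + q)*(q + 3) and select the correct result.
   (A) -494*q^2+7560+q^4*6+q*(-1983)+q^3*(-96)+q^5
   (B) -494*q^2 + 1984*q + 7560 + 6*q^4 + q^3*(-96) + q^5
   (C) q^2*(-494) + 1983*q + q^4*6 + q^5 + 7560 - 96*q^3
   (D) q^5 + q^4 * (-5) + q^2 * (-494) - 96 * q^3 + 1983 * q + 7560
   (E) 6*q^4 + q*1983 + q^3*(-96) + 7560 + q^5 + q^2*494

Expanding (7 + q)*(-8 + q)*(q + 9)*(-5 + q)*(q + 3):
= q^2*(-494) + 1983*q + q^4*6 + q^5 + 7560 - 96*q^3
C) q^2*(-494) + 1983*q + q^4*6 + q^5 + 7560 - 96*q^3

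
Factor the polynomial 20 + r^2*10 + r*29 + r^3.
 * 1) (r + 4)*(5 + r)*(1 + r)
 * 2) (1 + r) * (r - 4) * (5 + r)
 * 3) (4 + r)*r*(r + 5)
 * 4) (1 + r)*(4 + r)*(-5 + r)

We need to factor 20 + r^2*10 + r*29 + r^3.
The factored form is (r + 4)*(5 + r)*(1 + r).
1) (r + 4)*(5 + r)*(1 + r)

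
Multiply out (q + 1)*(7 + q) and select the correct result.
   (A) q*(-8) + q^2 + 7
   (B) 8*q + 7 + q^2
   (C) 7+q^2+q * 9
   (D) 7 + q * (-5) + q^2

Expanding (q + 1)*(7 + q):
= 8*q + 7 + q^2
B) 8*q + 7 + q^2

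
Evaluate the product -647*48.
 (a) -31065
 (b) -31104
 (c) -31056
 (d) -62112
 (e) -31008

-647 * 48 = -31056
c) -31056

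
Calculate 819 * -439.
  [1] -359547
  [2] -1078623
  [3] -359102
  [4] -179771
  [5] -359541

819 * -439 = -359541
5) -359541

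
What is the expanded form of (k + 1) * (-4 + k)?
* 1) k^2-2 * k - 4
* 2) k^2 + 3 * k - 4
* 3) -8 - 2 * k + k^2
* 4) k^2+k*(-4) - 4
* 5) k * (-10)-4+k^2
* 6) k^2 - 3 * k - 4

Expanding (k + 1) * (-4 + k):
= k^2 - 3 * k - 4
6) k^2 - 3 * k - 4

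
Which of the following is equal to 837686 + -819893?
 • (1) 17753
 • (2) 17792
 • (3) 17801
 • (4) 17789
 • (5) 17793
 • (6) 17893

837686 + -819893 = 17793
5) 17793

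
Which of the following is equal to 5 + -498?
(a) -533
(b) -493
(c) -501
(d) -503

5 + -498 = -493
b) -493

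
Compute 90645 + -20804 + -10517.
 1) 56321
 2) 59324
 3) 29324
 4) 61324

First: 90645 + -20804 = 69841
Then: 69841 + -10517 = 59324
2) 59324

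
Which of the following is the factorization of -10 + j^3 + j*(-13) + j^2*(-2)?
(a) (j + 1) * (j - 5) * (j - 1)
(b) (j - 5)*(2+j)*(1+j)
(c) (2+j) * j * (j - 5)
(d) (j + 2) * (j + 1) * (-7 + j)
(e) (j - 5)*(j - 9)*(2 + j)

We need to factor -10 + j^3 + j*(-13) + j^2*(-2).
The factored form is (j - 5)*(2+j)*(1+j).
b) (j - 5)*(2+j)*(1+j)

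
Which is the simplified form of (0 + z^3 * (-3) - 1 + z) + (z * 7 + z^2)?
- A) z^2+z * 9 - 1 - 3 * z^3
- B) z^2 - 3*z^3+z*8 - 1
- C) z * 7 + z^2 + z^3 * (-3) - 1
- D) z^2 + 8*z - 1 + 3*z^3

Adding the polynomials and combining like terms:
(0 + z^3*(-3) - 1 + z) + (z*7 + z^2)
= z^2 - 3*z^3+z*8 - 1
B) z^2 - 3*z^3+z*8 - 1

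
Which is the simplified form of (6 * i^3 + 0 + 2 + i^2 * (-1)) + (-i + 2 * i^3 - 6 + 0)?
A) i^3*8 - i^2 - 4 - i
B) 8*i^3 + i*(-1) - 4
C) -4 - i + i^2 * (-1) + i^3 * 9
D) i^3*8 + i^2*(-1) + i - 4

Adding the polynomials and combining like terms:
(6*i^3 + 0 + 2 + i^2*(-1)) + (-i + 2*i^3 - 6 + 0)
= i^3*8 - i^2 - 4 - i
A) i^3*8 - i^2 - 4 - i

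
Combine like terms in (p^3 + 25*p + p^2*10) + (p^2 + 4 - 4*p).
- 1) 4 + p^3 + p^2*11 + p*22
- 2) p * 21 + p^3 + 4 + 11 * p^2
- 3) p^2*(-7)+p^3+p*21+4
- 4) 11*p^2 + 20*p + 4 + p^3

Adding the polynomials and combining like terms:
(p^3 + 25*p + p^2*10) + (p^2 + 4 - 4*p)
= p * 21 + p^3 + 4 + 11 * p^2
2) p * 21 + p^3 + 4 + 11 * p^2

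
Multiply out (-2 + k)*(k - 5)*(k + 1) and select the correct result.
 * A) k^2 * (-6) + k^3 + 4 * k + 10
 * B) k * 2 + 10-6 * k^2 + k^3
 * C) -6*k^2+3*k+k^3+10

Expanding (-2 + k)*(k - 5)*(k + 1):
= -6*k^2+3*k+k^3+10
C) -6*k^2+3*k+k^3+10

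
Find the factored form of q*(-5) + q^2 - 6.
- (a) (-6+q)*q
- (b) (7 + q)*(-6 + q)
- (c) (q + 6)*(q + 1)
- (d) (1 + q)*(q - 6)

We need to factor q*(-5) + q^2 - 6.
The factored form is (1 + q)*(q - 6).
d) (1 + q)*(q - 6)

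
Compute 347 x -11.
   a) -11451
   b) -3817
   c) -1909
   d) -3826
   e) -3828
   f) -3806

347 * -11 = -3817
b) -3817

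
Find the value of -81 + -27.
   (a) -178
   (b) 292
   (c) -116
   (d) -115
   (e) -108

-81 + -27 = -108
e) -108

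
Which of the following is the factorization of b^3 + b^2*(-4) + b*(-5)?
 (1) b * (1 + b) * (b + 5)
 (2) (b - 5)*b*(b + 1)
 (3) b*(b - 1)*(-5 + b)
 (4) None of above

We need to factor b^3 + b^2*(-4) + b*(-5).
The factored form is (b - 5)*b*(b + 1).
2) (b - 5)*b*(b + 1)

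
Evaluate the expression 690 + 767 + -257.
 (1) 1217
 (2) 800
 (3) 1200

First: 690 + 767 = 1457
Then: 1457 + -257 = 1200
3) 1200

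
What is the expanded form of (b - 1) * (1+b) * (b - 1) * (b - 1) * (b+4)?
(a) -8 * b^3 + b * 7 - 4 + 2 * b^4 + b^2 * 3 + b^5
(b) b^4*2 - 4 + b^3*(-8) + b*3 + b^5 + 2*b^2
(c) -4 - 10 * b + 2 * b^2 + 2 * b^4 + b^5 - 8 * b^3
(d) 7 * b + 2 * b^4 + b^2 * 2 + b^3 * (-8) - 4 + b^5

Expanding (b - 1) * (1+b) * (b - 1) * (b - 1) * (b+4):
= 7 * b + 2 * b^4 + b^2 * 2 + b^3 * (-8) - 4 + b^5
d) 7 * b + 2 * b^4 + b^2 * 2 + b^3 * (-8) - 4 + b^5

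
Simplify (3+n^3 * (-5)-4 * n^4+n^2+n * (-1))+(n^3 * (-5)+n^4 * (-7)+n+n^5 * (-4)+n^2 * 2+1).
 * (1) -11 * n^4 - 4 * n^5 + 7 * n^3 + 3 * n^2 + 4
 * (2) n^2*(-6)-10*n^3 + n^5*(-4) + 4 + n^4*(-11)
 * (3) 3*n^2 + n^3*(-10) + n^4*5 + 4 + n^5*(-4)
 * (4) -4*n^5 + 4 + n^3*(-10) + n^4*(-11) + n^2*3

Adding the polynomials and combining like terms:
(3 + n^3*(-5) - 4*n^4 + n^2 + n*(-1)) + (n^3*(-5) + n^4*(-7) + n + n^5*(-4) + n^2*2 + 1)
= -4*n^5 + 4 + n^3*(-10) + n^4*(-11) + n^2*3
4) -4*n^5 + 4 + n^3*(-10) + n^4*(-11) + n^2*3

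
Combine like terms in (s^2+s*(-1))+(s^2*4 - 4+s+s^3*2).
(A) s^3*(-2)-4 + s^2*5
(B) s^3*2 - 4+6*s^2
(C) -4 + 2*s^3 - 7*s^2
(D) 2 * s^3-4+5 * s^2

Adding the polynomials and combining like terms:
(s^2 + s*(-1)) + (s^2*4 - 4 + s + s^3*2)
= 2 * s^3-4+5 * s^2
D) 2 * s^3-4+5 * s^2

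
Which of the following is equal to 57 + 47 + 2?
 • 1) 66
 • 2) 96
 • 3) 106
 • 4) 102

First: 57 + 47 = 104
Then: 104 + 2 = 106
3) 106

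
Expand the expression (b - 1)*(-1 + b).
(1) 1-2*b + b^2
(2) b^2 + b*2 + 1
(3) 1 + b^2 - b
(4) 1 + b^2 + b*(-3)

Expanding (b - 1)*(-1 + b):
= 1-2*b + b^2
1) 1-2*b + b^2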